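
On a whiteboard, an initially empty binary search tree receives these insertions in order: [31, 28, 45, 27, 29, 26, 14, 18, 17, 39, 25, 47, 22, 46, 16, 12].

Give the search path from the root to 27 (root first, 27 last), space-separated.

31 28 27

31: root
28: left child of 31 (depth 1)
45: right child of 31 (depth 1)
27: left child of 28 (depth 2)
29: right child of 28 (depth 2)
26: left child of 27 (depth 3)
14: left child of 26 (depth 4)
18: right child of 14 (depth 5)
17: left child of 18 (depth 6)
39: left child of 45 (depth 2)
25: right child of 18 (depth 6)
47: right child of 45 (depth 2)
22: left child of 25 (depth 7)
46: left child of 47 (depth 3)
16: left child of 17 (depth 7)
12: left child of 14 (depth 5)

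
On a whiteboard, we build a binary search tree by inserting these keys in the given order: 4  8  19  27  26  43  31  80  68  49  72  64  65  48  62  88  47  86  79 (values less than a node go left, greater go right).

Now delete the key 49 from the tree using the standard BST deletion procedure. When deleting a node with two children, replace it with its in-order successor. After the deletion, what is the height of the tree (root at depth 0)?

9

Resulting structure (node: left, right):
  4: L=–, R=8
  8: L=–, R=19
  19: L=–, R=27
  27: L=26, R=43
  26: L=–, R=–
  43: L=31, R=80
  31: L=–, R=–
  80: L=68, R=88
  68: L=49, R=72
  49: L=48, R=64
  72: L=–, R=79
  64: L=62, R=65
  65: L=–, R=–
  48: L=47, R=–
  62: L=–, R=–
  88: L=86, R=–
  47: L=–, R=–
  86: L=–, R=–
  79: L=–, R=–

Delete 49 (two children — replace with in-order successor).
After deletion, deepest node is 65 at depth 9.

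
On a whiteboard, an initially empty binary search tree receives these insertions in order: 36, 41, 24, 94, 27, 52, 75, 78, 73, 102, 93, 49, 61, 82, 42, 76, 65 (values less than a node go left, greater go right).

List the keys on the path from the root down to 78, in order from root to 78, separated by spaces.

36: root
41: right child of 36 (depth 1)
24: left child of 36 (depth 1)
94: right child of 41 (depth 2)
27: right child of 24 (depth 2)
52: left child of 94 (depth 3)
75: right child of 52 (depth 4)
78: right child of 75 (depth 5)
73: left child of 75 (depth 5)
102: right child of 94 (depth 3)
93: right child of 78 (depth 6)
49: left child of 52 (depth 4)
61: left child of 73 (depth 6)
82: left child of 93 (depth 7)
42: left child of 49 (depth 5)
76: left child of 78 (depth 6)
65: right child of 61 (depth 7)

36 41 94 52 75 78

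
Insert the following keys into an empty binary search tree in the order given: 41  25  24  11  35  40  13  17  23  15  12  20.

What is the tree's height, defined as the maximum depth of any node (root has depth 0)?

7

Insert 41: tree is empty, so 41 becomes the root.
Insert 25: 25 < 41 → go left. Place as left child of 41.
Insert 24: 24 < 41 → go left; 24 < 25 → go left. Place as left child of 25.
Insert 11: 11 < 41 → go left; 11 < 25 → go left; 11 < 24 → go left. Place as left child of 24.
Insert 35: 35 < 41 → go left; 35 > 25 → go right. Place as right child of 25.
Insert 40: 40 < 41 → go left; 40 > 25 → go right; 40 > 35 → go right. Place as right child of 35.
Insert 13: 13 < 41 → go left; 13 < 25 → go left; 13 < 24 → go left; 13 > 11 → go right. Place as right child of 11.
Insert 17: 17 < 41 → go left; 17 < 25 → go left; 17 < 24 → go left; 17 > 11 → go right; 17 > 13 → go right. Place as right child of 13.
Insert 23: 23 < 41 → go left; 23 < 25 → go left; 23 < 24 → go left; 23 > 11 → go right; 23 > 13 → go right; 23 > 17 → go right. Place as right child of 17.
Insert 15: 15 < 41 → go left; 15 < 25 → go left; 15 < 24 → go left; 15 > 11 → go right; 15 > 13 → go right; 15 < 17 → go left. Place as left child of 17.
Insert 12: 12 < 41 → go left; 12 < 25 → go left; 12 < 24 → go left; 12 > 11 → go right; 12 < 13 → go left. Place as left child of 13.
Insert 20: 20 < 41 → go left; 20 < 25 → go left; 20 < 24 → go left; 20 > 11 → go right; 20 > 13 → go right; 20 > 17 → go right; 20 < 23 → go left. Place as left child of 23.

The deepest node is 20 at depth 7.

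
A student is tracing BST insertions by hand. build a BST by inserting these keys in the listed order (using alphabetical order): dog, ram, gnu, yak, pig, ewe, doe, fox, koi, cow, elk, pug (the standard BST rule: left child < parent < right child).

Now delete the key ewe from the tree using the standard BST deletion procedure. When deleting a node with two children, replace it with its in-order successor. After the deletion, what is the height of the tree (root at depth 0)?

Insert dog: tree is empty, so dog becomes the root.
Insert ram: ram > dog → go right. Place as right child of dog.
Insert gnu: gnu > dog → go right; gnu < ram → go left. Place as left child of ram.
Insert yak: yak > dog → go right; yak > ram → go right. Place as right child of ram.
Insert pig: pig > dog → go right; pig < ram → go left; pig > gnu → go right. Place as right child of gnu.
Insert ewe: ewe > dog → go right; ewe < ram → go left; ewe < gnu → go left. Place as left child of gnu.
Insert doe: doe < dog → go left. Place as left child of dog.
Insert fox: fox > dog → go right; fox < ram → go left; fox < gnu → go left; fox > ewe → go right. Place as right child of ewe.
Insert koi: koi > dog → go right; koi < ram → go left; koi > gnu → go right; koi < pig → go left. Place as left child of pig.
Insert cow: cow < dog → go left; cow < doe → go left. Place as left child of doe.
Insert elk: elk > dog → go right; elk < ram → go left; elk < gnu → go left; elk < ewe → go left. Place as left child of ewe.
Insert pug: pug > dog → go right; pug < ram → go left; pug > gnu → go right; pug > pig → go right. Place as right child of pig.

Delete ewe (two children — replace with in-order successor).
After deletion, deepest node is koi at depth 4.

4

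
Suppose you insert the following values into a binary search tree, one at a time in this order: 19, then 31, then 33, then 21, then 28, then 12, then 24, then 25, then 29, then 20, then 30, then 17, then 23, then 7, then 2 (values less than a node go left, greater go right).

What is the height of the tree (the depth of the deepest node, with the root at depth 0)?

5

19: root
31: right child of 19 (depth 1)
33: right child of 31 (depth 2)
21: left child of 31 (depth 2)
28: right child of 21 (depth 3)
12: left child of 19 (depth 1)
24: left child of 28 (depth 4)
25: right child of 24 (depth 5)
29: right child of 28 (depth 4)
20: left child of 21 (depth 3)
30: right child of 29 (depth 5)
17: right child of 12 (depth 2)
23: left child of 24 (depth 5)
7: left child of 12 (depth 2)
2: left child of 7 (depth 3)

The deepest node is 25 at depth 5.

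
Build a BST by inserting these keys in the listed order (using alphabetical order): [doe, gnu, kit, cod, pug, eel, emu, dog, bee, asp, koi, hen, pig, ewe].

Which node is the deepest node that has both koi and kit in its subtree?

Insert doe: tree is empty, so doe becomes the root.
Insert gnu: gnu > doe → go right. Place as right child of doe.
Insert kit: kit > doe → go right; kit > gnu → go right. Place as right child of gnu.
Insert cod: cod < doe → go left. Place as left child of doe.
Insert pug: pug > doe → go right; pug > gnu → go right; pug > kit → go right. Place as right child of kit.
Insert eel: eel > doe → go right; eel < gnu → go left. Place as left child of gnu.
Insert emu: emu > doe → go right; emu < gnu → go left; emu > eel → go right. Place as right child of eel.
Insert dog: dog > doe → go right; dog < gnu → go left; dog < eel → go left. Place as left child of eel.
Insert bee: bee < doe → go left; bee < cod → go left. Place as left child of cod.
Insert asp: asp < doe → go left; asp < cod → go left; asp < bee → go left. Place as left child of bee.
Insert koi: koi > doe → go right; koi > gnu → go right; koi > kit → go right; koi < pug → go left. Place as left child of pug.
Insert hen: hen > doe → go right; hen > gnu → go right; hen < kit → go left. Place as left child of kit.
Insert pig: pig > doe → go right; pig > gnu → go right; pig > kit → go right; pig < pug → go left; pig > koi → go right. Place as right child of koi.
Insert ewe: ewe > doe → go right; ewe < gnu → go left; ewe > eel → go right; ewe > emu → go right. Place as right child of emu.

Path to koi: doe → gnu → kit → pug → koi
Path to kit: doe → gnu → kit
kit lies on both paths and is an ancestor of the other node.

kit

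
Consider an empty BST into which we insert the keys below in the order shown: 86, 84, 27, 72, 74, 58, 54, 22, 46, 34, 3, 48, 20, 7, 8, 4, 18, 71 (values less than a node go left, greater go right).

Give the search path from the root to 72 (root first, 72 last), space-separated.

86 84 27 72

Resulting structure (node: left, right):
  86: L=84, R=–
  84: L=27, R=–
  27: L=22, R=72
  72: L=58, R=74
  74: L=–, R=–
  58: L=54, R=71
  54: L=46, R=–
  22: L=3, R=–
  46: L=34, R=48
  34: L=–, R=–
  3: L=–, R=20
  48: L=–, R=–
  20: L=7, R=–
  7: L=4, R=8
  8: L=–, R=18
  4: L=–, R=–
  18: L=–, R=–
  71: L=–, R=–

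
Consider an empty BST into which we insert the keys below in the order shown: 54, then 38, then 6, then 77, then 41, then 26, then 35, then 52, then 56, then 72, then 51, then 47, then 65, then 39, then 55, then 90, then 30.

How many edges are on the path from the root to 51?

4

54: root
38: left child of 54 (depth 1)
6: left child of 38 (depth 2)
77: right child of 54 (depth 1)
41: right child of 38 (depth 2)
26: right child of 6 (depth 3)
35: right child of 26 (depth 4)
52: right child of 41 (depth 3)
56: left child of 77 (depth 2)
72: right child of 56 (depth 3)
51: left child of 52 (depth 4)
47: left child of 51 (depth 5)
65: left child of 72 (depth 4)
39: left child of 41 (depth 3)
55: left child of 56 (depth 3)
90: right child of 77 (depth 2)
30: left child of 35 (depth 5)

Path to 51: 54 → 38 → 41 → 52 → 51, which is 4 edges.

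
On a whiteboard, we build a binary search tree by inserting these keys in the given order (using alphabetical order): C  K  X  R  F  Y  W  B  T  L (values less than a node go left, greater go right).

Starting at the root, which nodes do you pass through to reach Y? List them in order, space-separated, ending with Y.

C: root
K: right child of C (depth 1)
X: right child of K (depth 2)
R: left child of X (depth 3)
F: left child of K (depth 2)
Y: right child of X (depth 3)
W: right child of R (depth 4)
B: left child of C (depth 1)
T: left child of W (depth 5)
L: left child of R (depth 4)

C K X Y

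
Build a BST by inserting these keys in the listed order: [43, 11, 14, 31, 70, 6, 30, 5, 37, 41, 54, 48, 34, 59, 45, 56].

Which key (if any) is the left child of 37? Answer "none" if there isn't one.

43: root
11: left child of 43 (depth 1)
14: right child of 11 (depth 2)
31: right child of 14 (depth 3)
70: right child of 43 (depth 1)
6: left child of 11 (depth 2)
30: left child of 31 (depth 4)
5: left child of 6 (depth 3)
37: right child of 31 (depth 4)
41: right child of 37 (depth 5)
54: left child of 70 (depth 2)
48: left child of 54 (depth 3)
34: left child of 37 (depth 5)
59: right child of 54 (depth 3)
45: left child of 48 (depth 4)
56: left child of 59 (depth 4)

34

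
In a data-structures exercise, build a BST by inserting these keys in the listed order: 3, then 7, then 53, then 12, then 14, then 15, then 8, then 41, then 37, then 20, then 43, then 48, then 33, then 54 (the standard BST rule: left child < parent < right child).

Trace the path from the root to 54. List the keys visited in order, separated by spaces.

3 7 53 54

3: root
7: right child of 3 (depth 1)
53: right child of 7 (depth 2)
12: left child of 53 (depth 3)
14: right child of 12 (depth 4)
15: right child of 14 (depth 5)
8: left child of 12 (depth 4)
41: right child of 15 (depth 6)
37: left child of 41 (depth 7)
20: left child of 37 (depth 8)
43: right child of 41 (depth 7)
48: right child of 43 (depth 8)
33: right child of 20 (depth 9)
54: right child of 53 (depth 3)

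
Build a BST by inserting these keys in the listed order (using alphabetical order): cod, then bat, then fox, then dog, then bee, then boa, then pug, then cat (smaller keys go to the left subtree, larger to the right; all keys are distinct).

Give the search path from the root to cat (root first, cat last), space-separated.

cod bat bee boa cat

cod: root
bat: left child of cod (depth 1)
fox: right child of cod (depth 1)
dog: left child of fox (depth 2)
bee: right child of bat (depth 2)
boa: right child of bee (depth 3)
pug: right child of fox (depth 2)
cat: right child of boa (depth 4)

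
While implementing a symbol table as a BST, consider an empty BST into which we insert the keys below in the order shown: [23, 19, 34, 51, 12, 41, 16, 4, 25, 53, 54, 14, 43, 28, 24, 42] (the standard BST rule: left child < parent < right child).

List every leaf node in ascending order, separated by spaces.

Insert 23: tree is empty, so 23 becomes the root.
Insert 19: 19 < 23 → go left. Place as left child of 23.
Insert 34: 34 > 23 → go right. Place as right child of 23.
Insert 51: 51 > 23 → go right; 51 > 34 → go right. Place as right child of 34.
Insert 12: 12 < 23 → go left; 12 < 19 → go left. Place as left child of 19.
Insert 41: 41 > 23 → go right; 41 > 34 → go right; 41 < 51 → go left. Place as left child of 51.
Insert 16: 16 < 23 → go left; 16 < 19 → go left; 16 > 12 → go right. Place as right child of 12.
Insert 4: 4 < 23 → go left; 4 < 19 → go left; 4 < 12 → go left. Place as left child of 12.
Insert 25: 25 > 23 → go right; 25 < 34 → go left. Place as left child of 34.
Insert 53: 53 > 23 → go right; 53 > 34 → go right; 53 > 51 → go right. Place as right child of 51.
Insert 54: 54 > 23 → go right; 54 > 34 → go right; 54 > 51 → go right; 54 > 53 → go right. Place as right child of 53.
Insert 14: 14 < 23 → go left; 14 < 19 → go left; 14 > 12 → go right; 14 < 16 → go left. Place as left child of 16.
Insert 43: 43 > 23 → go right; 43 > 34 → go right; 43 < 51 → go left; 43 > 41 → go right. Place as right child of 41.
Insert 28: 28 > 23 → go right; 28 < 34 → go left; 28 > 25 → go right. Place as right child of 25.
Insert 24: 24 > 23 → go right; 24 < 34 → go left; 24 < 25 → go left. Place as left child of 25.
Insert 42: 42 > 23 → go right; 42 > 34 → go right; 42 < 51 → go left; 42 > 41 → go right; 42 < 43 → go left. Place as left child of 43.

4 14 24 28 42 54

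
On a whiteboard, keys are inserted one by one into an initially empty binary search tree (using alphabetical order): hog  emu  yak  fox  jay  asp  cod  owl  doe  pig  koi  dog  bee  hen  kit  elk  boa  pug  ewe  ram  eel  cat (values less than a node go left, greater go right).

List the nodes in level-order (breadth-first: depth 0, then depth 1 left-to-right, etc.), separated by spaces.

hog: root
emu: left child of hog (depth 1)
yak: right child of hog (depth 1)
fox: right child of emu (depth 2)
jay: left child of yak (depth 2)
asp: left child of emu (depth 2)
cod: right child of asp (depth 3)
owl: right child of jay (depth 3)
doe: right child of cod (depth 4)
pig: right child of owl (depth 4)
koi: left child of owl (depth 4)
dog: right child of doe (depth 5)
bee: left child of cod (depth 4)
hen: right child of fox (depth 3)
kit: left child of koi (depth 5)
elk: right child of dog (depth 6)
boa: right child of bee (depth 5)
pug: right child of pig (depth 5)
ewe: left child of fox (depth 3)
ram: right child of pug (depth 6)
eel: left child of elk (depth 7)
cat: right child of boa (depth 6)

hog emu yak asp fox jay cod ewe hen owl bee doe koi pig boa dog kit pug cat elk ram eel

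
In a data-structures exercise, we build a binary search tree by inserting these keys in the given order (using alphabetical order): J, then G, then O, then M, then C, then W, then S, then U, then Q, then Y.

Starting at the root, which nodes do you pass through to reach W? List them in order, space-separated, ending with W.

J O W

Resulting structure (node: left, right):
  J: L=G, R=O
  G: L=C, R=–
  O: L=M, R=W
  M: L=–, R=–
  C: L=–, R=–
  W: L=S, R=Y
  S: L=Q, R=U
  U: L=–, R=–
  Q: L=–, R=–
  Y: L=–, R=–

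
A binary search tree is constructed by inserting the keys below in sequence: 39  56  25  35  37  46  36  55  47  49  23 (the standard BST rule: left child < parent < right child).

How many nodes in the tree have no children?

39: root
56: right child of 39 (depth 1)
25: left child of 39 (depth 1)
35: right child of 25 (depth 2)
37: right child of 35 (depth 3)
46: left child of 56 (depth 2)
36: left child of 37 (depth 4)
55: right child of 46 (depth 3)
47: left child of 55 (depth 4)
49: right child of 47 (depth 5)
23: left child of 25 (depth 2)

Leaves: 23, 36, 49 — 3 in total.

3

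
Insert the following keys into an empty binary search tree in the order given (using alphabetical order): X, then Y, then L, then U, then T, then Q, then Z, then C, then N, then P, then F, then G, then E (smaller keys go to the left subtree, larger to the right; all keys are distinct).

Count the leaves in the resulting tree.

X: root
Y: right child of X (depth 1)
L: left child of X (depth 1)
U: right child of L (depth 2)
T: left child of U (depth 3)
Q: left child of T (depth 4)
Z: right child of Y (depth 2)
C: left child of L (depth 2)
N: left child of Q (depth 5)
P: right child of N (depth 6)
F: right child of C (depth 3)
G: right child of F (depth 4)
E: left child of F (depth 4)

Leaves: E, G, P, Z — 4 in total.

4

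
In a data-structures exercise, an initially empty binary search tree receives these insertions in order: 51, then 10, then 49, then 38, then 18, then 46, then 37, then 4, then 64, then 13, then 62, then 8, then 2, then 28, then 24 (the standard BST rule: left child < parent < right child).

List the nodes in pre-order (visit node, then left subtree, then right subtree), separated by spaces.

51 10 4 2 8 49 38 18 13 37 28 24 46 64 62

Insert 51: tree is empty, so 51 becomes the root.
Insert 10: 10 < 51 → go left. Place as left child of 51.
Insert 49: 49 < 51 → go left; 49 > 10 → go right. Place as right child of 10.
Insert 38: 38 < 51 → go left; 38 > 10 → go right; 38 < 49 → go left. Place as left child of 49.
Insert 18: 18 < 51 → go left; 18 > 10 → go right; 18 < 49 → go left; 18 < 38 → go left. Place as left child of 38.
Insert 46: 46 < 51 → go left; 46 > 10 → go right; 46 < 49 → go left; 46 > 38 → go right. Place as right child of 38.
Insert 37: 37 < 51 → go left; 37 > 10 → go right; 37 < 49 → go left; 37 < 38 → go left; 37 > 18 → go right. Place as right child of 18.
Insert 4: 4 < 51 → go left; 4 < 10 → go left. Place as left child of 10.
Insert 64: 64 > 51 → go right. Place as right child of 51.
Insert 13: 13 < 51 → go left; 13 > 10 → go right; 13 < 49 → go left; 13 < 38 → go left; 13 < 18 → go left. Place as left child of 18.
Insert 62: 62 > 51 → go right; 62 < 64 → go left. Place as left child of 64.
Insert 8: 8 < 51 → go left; 8 < 10 → go left; 8 > 4 → go right. Place as right child of 4.
Insert 2: 2 < 51 → go left; 2 < 10 → go left; 2 < 4 → go left. Place as left child of 4.
Insert 28: 28 < 51 → go left; 28 > 10 → go right; 28 < 49 → go left; 28 < 38 → go left; 28 > 18 → go right; 28 < 37 → go left. Place as left child of 37.
Insert 24: 24 < 51 → go left; 24 > 10 → go right; 24 < 49 → go left; 24 < 38 → go left; 24 > 18 → go right; 24 < 37 → go left; 24 < 28 → go left. Place as left child of 28.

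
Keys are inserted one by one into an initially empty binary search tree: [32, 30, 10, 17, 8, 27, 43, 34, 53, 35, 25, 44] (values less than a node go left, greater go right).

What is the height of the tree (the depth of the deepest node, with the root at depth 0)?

32: root
30: left child of 32 (depth 1)
10: left child of 30 (depth 2)
17: right child of 10 (depth 3)
8: left child of 10 (depth 3)
27: right child of 17 (depth 4)
43: right child of 32 (depth 1)
34: left child of 43 (depth 2)
53: right child of 43 (depth 2)
35: right child of 34 (depth 3)
25: left child of 27 (depth 5)
44: left child of 53 (depth 3)

The deepest node is 25 at depth 5.

5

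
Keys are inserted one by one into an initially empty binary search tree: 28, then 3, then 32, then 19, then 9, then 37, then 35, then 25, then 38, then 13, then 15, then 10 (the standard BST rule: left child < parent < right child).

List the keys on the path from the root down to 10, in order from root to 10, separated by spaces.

28: root
3: left child of 28 (depth 1)
32: right child of 28 (depth 1)
19: right child of 3 (depth 2)
9: left child of 19 (depth 3)
37: right child of 32 (depth 2)
35: left child of 37 (depth 3)
25: right child of 19 (depth 3)
38: right child of 37 (depth 3)
13: right child of 9 (depth 4)
15: right child of 13 (depth 5)
10: left child of 13 (depth 5)

28 3 19 9 13 10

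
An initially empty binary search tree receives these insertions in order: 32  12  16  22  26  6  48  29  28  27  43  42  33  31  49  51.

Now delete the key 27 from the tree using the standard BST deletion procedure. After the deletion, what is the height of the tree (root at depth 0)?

Resulting structure (node: left, right):
  32: L=12, R=48
  12: L=6, R=16
  16: L=–, R=22
  22: L=–, R=26
  26: L=–, R=29
  6: L=–, R=–
  48: L=43, R=49
  29: L=28, R=31
  28: L=27, R=–
  27: L=–, R=–
  43: L=42, R=–
  42: L=33, R=–
  33: L=–, R=–
  31: L=–, R=–
  49: L=–, R=51
  51: L=–, R=–

Delete 27 (at most one child — splice it out).
After deletion, deepest node is 28 at depth 6.

6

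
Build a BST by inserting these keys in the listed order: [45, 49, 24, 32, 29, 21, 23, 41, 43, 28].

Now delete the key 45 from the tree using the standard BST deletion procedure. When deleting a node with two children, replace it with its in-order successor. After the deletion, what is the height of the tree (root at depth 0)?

45: root
49: right child of 45 (depth 1)
24: left child of 45 (depth 1)
32: right child of 24 (depth 2)
29: left child of 32 (depth 3)
21: left child of 24 (depth 2)
23: right child of 21 (depth 3)
41: right child of 32 (depth 3)
43: right child of 41 (depth 4)
28: left child of 29 (depth 4)

Delete 45 (two children — replace with in-order successor).
After deletion, deepest node is 43 at depth 4.

4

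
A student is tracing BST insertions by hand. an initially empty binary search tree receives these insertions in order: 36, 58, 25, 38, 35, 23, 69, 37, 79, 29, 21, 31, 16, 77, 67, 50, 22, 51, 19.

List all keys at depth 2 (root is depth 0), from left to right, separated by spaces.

23 35 38 69

Insert 36: tree is empty, so 36 becomes the root.
Insert 58: 58 > 36 → go right. Place as right child of 36.
Insert 25: 25 < 36 → go left. Place as left child of 36.
Insert 38: 38 > 36 → go right; 38 < 58 → go left. Place as left child of 58.
Insert 35: 35 < 36 → go left; 35 > 25 → go right. Place as right child of 25.
Insert 23: 23 < 36 → go left; 23 < 25 → go left. Place as left child of 25.
Insert 69: 69 > 36 → go right; 69 > 58 → go right. Place as right child of 58.
Insert 37: 37 > 36 → go right; 37 < 58 → go left; 37 < 38 → go left. Place as left child of 38.
Insert 79: 79 > 36 → go right; 79 > 58 → go right; 79 > 69 → go right. Place as right child of 69.
Insert 29: 29 < 36 → go left; 29 > 25 → go right; 29 < 35 → go left. Place as left child of 35.
Insert 21: 21 < 36 → go left; 21 < 25 → go left; 21 < 23 → go left. Place as left child of 23.
Insert 31: 31 < 36 → go left; 31 > 25 → go right; 31 < 35 → go left; 31 > 29 → go right. Place as right child of 29.
Insert 16: 16 < 36 → go left; 16 < 25 → go left; 16 < 23 → go left; 16 < 21 → go left. Place as left child of 21.
Insert 77: 77 > 36 → go right; 77 > 58 → go right; 77 > 69 → go right; 77 < 79 → go left. Place as left child of 79.
Insert 67: 67 > 36 → go right; 67 > 58 → go right; 67 < 69 → go left. Place as left child of 69.
Insert 50: 50 > 36 → go right; 50 < 58 → go left; 50 > 38 → go right. Place as right child of 38.
Insert 22: 22 < 36 → go left; 22 < 25 → go left; 22 < 23 → go left; 22 > 21 → go right. Place as right child of 21.
Insert 51: 51 > 36 → go right; 51 < 58 → go left; 51 > 38 → go right; 51 > 50 → go right. Place as right child of 50.
Insert 19: 19 < 36 → go left; 19 < 25 → go left; 19 < 23 → go left; 19 < 21 → go left; 19 > 16 → go right. Place as right child of 16.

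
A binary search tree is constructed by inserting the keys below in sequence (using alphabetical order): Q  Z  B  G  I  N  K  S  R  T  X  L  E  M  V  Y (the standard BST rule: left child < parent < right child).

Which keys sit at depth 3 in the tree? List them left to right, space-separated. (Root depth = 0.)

Insert Q: tree is empty, so Q becomes the root.
Insert Z: Z > Q → go right. Place as right child of Q.
Insert B: B < Q → go left. Place as left child of Q.
Insert G: G < Q → go left; G > B → go right. Place as right child of B.
Insert I: I < Q → go left; I > B → go right; I > G → go right. Place as right child of G.
Insert N: N < Q → go left; N > B → go right; N > G → go right; N > I → go right. Place as right child of I.
Insert K: K < Q → go left; K > B → go right; K > G → go right; K > I → go right; K < N → go left. Place as left child of N.
Insert S: S > Q → go right; S < Z → go left. Place as left child of Z.
Insert R: R > Q → go right; R < Z → go left; R < S → go left. Place as left child of S.
Insert T: T > Q → go right; T < Z → go left; T > S → go right. Place as right child of S.
Insert X: X > Q → go right; X < Z → go left; X > S → go right; X > T → go right. Place as right child of T.
Insert L: L < Q → go left; L > B → go right; L > G → go right; L > I → go right; L < N → go left; L > K → go right. Place as right child of K.
Insert E: E < Q → go left; E > B → go right; E < G → go left. Place as left child of G.
Insert M: M < Q → go left; M > B → go right; M > G → go right; M > I → go right; M < N → go left; M > K → go right; M > L → go right. Place as right child of L.
Insert V: V > Q → go right; V < Z → go left; V > S → go right; V > T → go right; V < X → go left. Place as left child of X.
Insert Y: Y > Q → go right; Y < Z → go left; Y > S → go right; Y > T → go right; Y > X → go right. Place as right child of X.

E I R T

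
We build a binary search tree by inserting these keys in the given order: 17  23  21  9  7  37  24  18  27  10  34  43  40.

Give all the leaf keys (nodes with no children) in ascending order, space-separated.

7 10 18 34 40

17: root
23: right child of 17 (depth 1)
21: left child of 23 (depth 2)
9: left child of 17 (depth 1)
7: left child of 9 (depth 2)
37: right child of 23 (depth 2)
24: left child of 37 (depth 3)
18: left child of 21 (depth 3)
27: right child of 24 (depth 4)
10: right child of 9 (depth 2)
34: right child of 27 (depth 5)
43: right child of 37 (depth 3)
40: left child of 43 (depth 4)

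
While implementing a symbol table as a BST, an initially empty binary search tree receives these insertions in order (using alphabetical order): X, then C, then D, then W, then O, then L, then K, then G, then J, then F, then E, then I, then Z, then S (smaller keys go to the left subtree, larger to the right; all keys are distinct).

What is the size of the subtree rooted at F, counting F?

X: root
C: left child of X (depth 1)
D: right child of C (depth 2)
W: right child of D (depth 3)
O: left child of W (depth 4)
L: left child of O (depth 5)
K: left child of L (depth 6)
G: left child of K (depth 7)
J: right child of G (depth 8)
F: left child of G (depth 8)
E: left child of F (depth 9)
I: left child of J (depth 9)
Z: right child of X (depth 1)
S: right child of O (depth 5)

Subtree rooted at F contains: F, E — 2 nodes.

2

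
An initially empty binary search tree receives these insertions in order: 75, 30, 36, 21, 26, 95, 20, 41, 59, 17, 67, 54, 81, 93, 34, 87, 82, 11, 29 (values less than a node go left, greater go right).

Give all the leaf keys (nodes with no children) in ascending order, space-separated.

Resulting structure (node: left, right):
  75: L=30, R=95
  30: L=21, R=36
  36: L=34, R=41
  21: L=20, R=26
  26: L=–, R=29
  95: L=81, R=–
  20: L=17, R=–
  41: L=–, R=59
  59: L=54, R=67
  17: L=11, R=–
  67: L=–, R=–
  54: L=–, R=–
  81: L=–, R=93
  93: L=87, R=–
  34: L=–, R=–
  87: L=82, R=–
  82: L=–, R=–
  11: L=–, R=–
  29: L=–, R=–

11 29 34 54 67 82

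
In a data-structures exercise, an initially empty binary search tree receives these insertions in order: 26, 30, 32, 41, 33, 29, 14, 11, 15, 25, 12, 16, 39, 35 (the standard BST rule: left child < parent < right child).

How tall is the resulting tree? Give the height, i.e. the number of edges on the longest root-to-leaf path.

Insert 26: tree is empty, so 26 becomes the root.
Insert 30: 30 > 26 → go right. Place as right child of 26.
Insert 32: 32 > 26 → go right; 32 > 30 → go right. Place as right child of 30.
Insert 41: 41 > 26 → go right; 41 > 30 → go right; 41 > 32 → go right. Place as right child of 32.
Insert 33: 33 > 26 → go right; 33 > 30 → go right; 33 > 32 → go right; 33 < 41 → go left. Place as left child of 41.
Insert 29: 29 > 26 → go right; 29 < 30 → go left. Place as left child of 30.
Insert 14: 14 < 26 → go left. Place as left child of 26.
Insert 11: 11 < 26 → go left; 11 < 14 → go left. Place as left child of 14.
Insert 15: 15 < 26 → go left; 15 > 14 → go right. Place as right child of 14.
Insert 25: 25 < 26 → go left; 25 > 14 → go right; 25 > 15 → go right. Place as right child of 15.
Insert 12: 12 < 26 → go left; 12 < 14 → go left; 12 > 11 → go right. Place as right child of 11.
Insert 16: 16 < 26 → go left; 16 > 14 → go right; 16 > 15 → go right; 16 < 25 → go left. Place as left child of 25.
Insert 39: 39 > 26 → go right; 39 > 30 → go right; 39 > 32 → go right; 39 < 41 → go left; 39 > 33 → go right. Place as right child of 33.
Insert 35: 35 > 26 → go right; 35 > 30 → go right; 35 > 32 → go right; 35 < 41 → go left; 35 > 33 → go right; 35 < 39 → go left. Place as left child of 39.

The deepest node is 35 at depth 6.

6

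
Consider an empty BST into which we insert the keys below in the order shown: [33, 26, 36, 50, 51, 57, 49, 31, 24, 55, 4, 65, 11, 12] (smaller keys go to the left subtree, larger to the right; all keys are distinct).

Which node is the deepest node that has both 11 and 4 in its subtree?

4

Insert 33: tree is empty, so 33 becomes the root.
Insert 26: 26 < 33 → go left. Place as left child of 33.
Insert 36: 36 > 33 → go right. Place as right child of 33.
Insert 50: 50 > 33 → go right; 50 > 36 → go right. Place as right child of 36.
Insert 51: 51 > 33 → go right; 51 > 36 → go right; 51 > 50 → go right. Place as right child of 50.
Insert 57: 57 > 33 → go right; 57 > 36 → go right; 57 > 50 → go right; 57 > 51 → go right. Place as right child of 51.
Insert 49: 49 > 33 → go right; 49 > 36 → go right; 49 < 50 → go left. Place as left child of 50.
Insert 31: 31 < 33 → go left; 31 > 26 → go right. Place as right child of 26.
Insert 24: 24 < 33 → go left; 24 < 26 → go left. Place as left child of 26.
Insert 55: 55 > 33 → go right; 55 > 36 → go right; 55 > 50 → go right; 55 > 51 → go right; 55 < 57 → go left. Place as left child of 57.
Insert 4: 4 < 33 → go left; 4 < 26 → go left; 4 < 24 → go left. Place as left child of 24.
Insert 65: 65 > 33 → go right; 65 > 36 → go right; 65 > 50 → go right; 65 > 51 → go right; 65 > 57 → go right. Place as right child of 57.
Insert 11: 11 < 33 → go left; 11 < 26 → go left; 11 < 24 → go left; 11 > 4 → go right. Place as right child of 4.
Insert 12: 12 < 33 → go left; 12 < 26 → go left; 12 < 24 → go left; 12 > 4 → go right; 12 > 11 → go right. Place as right child of 11.

Path to 11: 33 → 26 → 24 → 4 → 11
Path to 4: 33 → 26 → 24 → 4
4 lies on both paths and is an ancestor of the other node.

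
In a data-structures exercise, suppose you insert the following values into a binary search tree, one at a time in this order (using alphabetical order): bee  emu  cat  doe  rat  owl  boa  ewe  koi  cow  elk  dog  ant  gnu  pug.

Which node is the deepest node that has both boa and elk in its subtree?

bee: root
emu: right child of bee (depth 1)
cat: left child of emu (depth 2)
doe: right child of cat (depth 3)
rat: right child of emu (depth 2)
owl: left child of rat (depth 3)
boa: left child of cat (depth 3)
ewe: left child of owl (depth 4)
koi: right child of ewe (depth 5)
cow: left child of doe (depth 4)
elk: right child of doe (depth 4)
dog: left child of elk (depth 5)
ant: left child of bee (depth 1)
gnu: left child of koi (depth 6)
pug: right child of owl (depth 4)

Path to boa: bee → emu → cat → boa
Path to elk: bee → emu → cat → doe → elk
The paths share a prefix ending at cat, then split left and right.

cat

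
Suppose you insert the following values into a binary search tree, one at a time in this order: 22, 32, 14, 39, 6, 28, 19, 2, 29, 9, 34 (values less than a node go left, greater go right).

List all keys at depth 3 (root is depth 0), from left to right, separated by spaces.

22: root
32: right child of 22 (depth 1)
14: left child of 22 (depth 1)
39: right child of 32 (depth 2)
6: left child of 14 (depth 2)
28: left child of 32 (depth 2)
19: right child of 14 (depth 2)
2: left child of 6 (depth 3)
29: right child of 28 (depth 3)
9: right child of 6 (depth 3)
34: left child of 39 (depth 3)

2 9 29 34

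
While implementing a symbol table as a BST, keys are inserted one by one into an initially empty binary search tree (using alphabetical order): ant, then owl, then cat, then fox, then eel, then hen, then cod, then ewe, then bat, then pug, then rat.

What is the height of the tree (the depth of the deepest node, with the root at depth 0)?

ant: root
owl: right child of ant (depth 1)
cat: left child of owl (depth 2)
fox: right child of cat (depth 3)
eel: left child of fox (depth 4)
hen: right child of fox (depth 4)
cod: left child of eel (depth 5)
ewe: right child of eel (depth 5)
bat: left child of cat (depth 3)
pug: right child of owl (depth 2)
rat: right child of pug (depth 3)

The deepest node is cod at depth 5.

5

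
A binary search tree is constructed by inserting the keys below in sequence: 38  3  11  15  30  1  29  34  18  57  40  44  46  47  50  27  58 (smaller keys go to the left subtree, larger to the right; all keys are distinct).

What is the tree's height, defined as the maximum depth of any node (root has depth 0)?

7

38: root
3: left child of 38 (depth 1)
11: right child of 3 (depth 2)
15: right child of 11 (depth 3)
30: right child of 15 (depth 4)
1: left child of 3 (depth 2)
29: left child of 30 (depth 5)
34: right child of 30 (depth 5)
18: left child of 29 (depth 6)
57: right child of 38 (depth 1)
40: left child of 57 (depth 2)
44: right child of 40 (depth 3)
46: right child of 44 (depth 4)
47: right child of 46 (depth 5)
50: right child of 47 (depth 6)
27: right child of 18 (depth 7)
58: right child of 57 (depth 2)

The deepest node is 27 at depth 7.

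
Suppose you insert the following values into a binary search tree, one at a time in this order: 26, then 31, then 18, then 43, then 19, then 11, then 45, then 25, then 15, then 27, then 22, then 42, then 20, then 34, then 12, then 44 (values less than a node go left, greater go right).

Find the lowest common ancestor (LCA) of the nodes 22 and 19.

Resulting structure (node: left, right):
  26: L=18, R=31
  31: L=27, R=43
  18: L=11, R=19
  43: L=42, R=45
  19: L=–, R=25
  11: L=–, R=15
  45: L=44, R=–
  25: L=22, R=–
  15: L=12, R=–
  27: L=–, R=–
  22: L=20, R=–
  42: L=34, R=–
  20: L=–, R=–
  34: L=–, R=–
  12: L=–, R=–
  44: L=–, R=–

Path to 22: 26 → 18 → 19 → 25 → 22
Path to 19: 26 → 18 → 19
19 lies on both paths and is an ancestor of the other node.

19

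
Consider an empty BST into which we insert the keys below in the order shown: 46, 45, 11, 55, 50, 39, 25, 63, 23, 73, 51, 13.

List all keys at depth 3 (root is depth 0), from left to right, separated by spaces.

39 51 73

46: root
45: left child of 46 (depth 1)
11: left child of 45 (depth 2)
55: right child of 46 (depth 1)
50: left child of 55 (depth 2)
39: right child of 11 (depth 3)
25: left child of 39 (depth 4)
63: right child of 55 (depth 2)
23: left child of 25 (depth 5)
73: right child of 63 (depth 3)
51: right child of 50 (depth 3)
13: left child of 23 (depth 6)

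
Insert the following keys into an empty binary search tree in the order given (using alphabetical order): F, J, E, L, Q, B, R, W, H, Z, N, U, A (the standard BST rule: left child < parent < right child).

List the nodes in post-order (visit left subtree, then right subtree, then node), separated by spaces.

A B E H N U Z W R Q L J F

Resulting structure (node: left, right):
  F: L=E, R=J
  J: L=H, R=L
  E: L=B, R=–
  L: L=–, R=Q
  Q: L=N, R=R
  B: L=A, R=–
  R: L=–, R=W
  W: L=U, R=Z
  H: L=–, R=–
  Z: L=–, R=–
  N: L=–, R=–
  U: L=–, R=–
  A: L=–, R=–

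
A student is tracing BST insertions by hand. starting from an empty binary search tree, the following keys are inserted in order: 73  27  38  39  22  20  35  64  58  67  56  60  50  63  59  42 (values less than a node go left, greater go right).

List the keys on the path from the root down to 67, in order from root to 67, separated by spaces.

Insert 73: tree is empty, so 73 becomes the root.
Insert 27: 27 < 73 → go left. Place as left child of 73.
Insert 38: 38 < 73 → go left; 38 > 27 → go right. Place as right child of 27.
Insert 39: 39 < 73 → go left; 39 > 27 → go right; 39 > 38 → go right. Place as right child of 38.
Insert 22: 22 < 73 → go left; 22 < 27 → go left. Place as left child of 27.
Insert 20: 20 < 73 → go left; 20 < 27 → go left; 20 < 22 → go left. Place as left child of 22.
Insert 35: 35 < 73 → go left; 35 > 27 → go right; 35 < 38 → go left. Place as left child of 38.
Insert 64: 64 < 73 → go left; 64 > 27 → go right; 64 > 38 → go right; 64 > 39 → go right. Place as right child of 39.
Insert 58: 58 < 73 → go left; 58 > 27 → go right; 58 > 38 → go right; 58 > 39 → go right; 58 < 64 → go left. Place as left child of 64.
Insert 67: 67 < 73 → go left; 67 > 27 → go right; 67 > 38 → go right; 67 > 39 → go right; 67 > 64 → go right. Place as right child of 64.
Insert 56: 56 < 73 → go left; 56 > 27 → go right; 56 > 38 → go right; 56 > 39 → go right; 56 < 64 → go left; 56 < 58 → go left. Place as left child of 58.
Insert 60: 60 < 73 → go left; 60 > 27 → go right; 60 > 38 → go right; 60 > 39 → go right; 60 < 64 → go left; 60 > 58 → go right. Place as right child of 58.
Insert 50: 50 < 73 → go left; 50 > 27 → go right; 50 > 38 → go right; 50 > 39 → go right; 50 < 64 → go left; 50 < 58 → go left; 50 < 56 → go left. Place as left child of 56.
Insert 63: 63 < 73 → go left; 63 > 27 → go right; 63 > 38 → go right; 63 > 39 → go right; 63 < 64 → go left; 63 > 58 → go right; 63 > 60 → go right. Place as right child of 60.
Insert 59: 59 < 73 → go left; 59 > 27 → go right; 59 > 38 → go right; 59 > 39 → go right; 59 < 64 → go left; 59 > 58 → go right; 59 < 60 → go left. Place as left child of 60.
Insert 42: 42 < 73 → go left; 42 > 27 → go right; 42 > 38 → go right; 42 > 39 → go right; 42 < 64 → go left; 42 < 58 → go left; 42 < 56 → go left; 42 < 50 → go left. Place as left child of 50.

73 27 38 39 64 67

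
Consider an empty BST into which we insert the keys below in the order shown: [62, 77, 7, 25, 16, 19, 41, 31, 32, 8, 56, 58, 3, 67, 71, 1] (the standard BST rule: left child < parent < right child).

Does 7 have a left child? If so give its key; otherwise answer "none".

Insert 62: tree is empty, so 62 becomes the root.
Insert 77: 77 > 62 → go right. Place as right child of 62.
Insert 7: 7 < 62 → go left. Place as left child of 62.
Insert 25: 25 < 62 → go left; 25 > 7 → go right. Place as right child of 7.
Insert 16: 16 < 62 → go left; 16 > 7 → go right; 16 < 25 → go left. Place as left child of 25.
Insert 19: 19 < 62 → go left; 19 > 7 → go right; 19 < 25 → go left; 19 > 16 → go right. Place as right child of 16.
Insert 41: 41 < 62 → go left; 41 > 7 → go right; 41 > 25 → go right. Place as right child of 25.
Insert 31: 31 < 62 → go left; 31 > 7 → go right; 31 > 25 → go right; 31 < 41 → go left. Place as left child of 41.
Insert 32: 32 < 62 → go left; 32 > 7 → go right; 32 > 25 → go right; 32 < 41 → go left; 32 > 31 → go right. Place as right child of 31.
Insert 8: 8 < 62 → go left; 8 > 7 → go right; 8 < 25 → go left; 8 < 16 → go left. Place as left child of 16.
Insert 56: 56 < 62 → go left; 56 > 7 → go right; 56 > 25 → go right; 56 > 41 → go right. Place as right child of 41.
Insert 58: 58 < 62 → go left; 58 > 7 → go right; 58 > 25 → go right; 58 > 41 → go right; 58 > 56 → go right. Place as right child of 56.
Insert 3: 3 < 62 → go left; 3 < 7 → go left. Place as left child of 7.
Insert 67: 67 > 62 → go right; 67 < 77 → go left. Place as left child of 77.
Insert 71: 71 > 62 → go right; 71 < 77 → go left; 71 > 67 → go right. Place as right child of 67.
Insert 1: 1 < 62 → go left; 1 < 7 → go left; 1 < 3 → go left. Place as left child of 3.

3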